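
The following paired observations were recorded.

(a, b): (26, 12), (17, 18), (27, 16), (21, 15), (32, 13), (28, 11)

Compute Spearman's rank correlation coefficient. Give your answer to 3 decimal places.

-0.600

Rank a: 3, 1, 4, 2, 6, 5
Rank b: 2, 6, 5, 4, 3, 1
d = rank(a) − rank(b): 1, -5, -1, -2, 3, 4; Σd² = 56
ρ = 1 − 6Σd² / [n(n²−1)] = 1 − 6×56 / (6×35) = 1 − 336/210 ≈ -0.600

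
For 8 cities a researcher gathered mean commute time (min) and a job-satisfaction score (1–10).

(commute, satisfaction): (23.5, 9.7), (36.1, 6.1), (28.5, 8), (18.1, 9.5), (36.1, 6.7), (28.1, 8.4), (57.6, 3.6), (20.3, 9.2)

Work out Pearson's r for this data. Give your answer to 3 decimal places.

-0.975

n = 8, Σx = 248.3, Σy = 61.2, Σx² = 8817.99, Σy² = 498.6, Σxy = 1720.14
nΣxy − ΣxΣy = 13761.12 − 15195.96 = -1434.84
nΣx² − (Σx)² = 70543.92 − 61652.89 = 8891.03; nΣy² − (Σy)² = 3988.8 − 3745.44 = 243.36
r = -1434.84 / √(8891.03 × 243.36) = -1434.84 / 1470.9592 ≈ -0.975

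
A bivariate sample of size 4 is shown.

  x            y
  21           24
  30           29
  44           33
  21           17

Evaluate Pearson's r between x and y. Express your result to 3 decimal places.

n = 4, Σx = 116, Σy = 103, Σx² = 3718, Σy² = 2795, Σxy = 3183
nΣxy − ΣxΣy = 12732 − 11948 = 784
nΣx² − (Σx)² = 14872 − 13456 = 1416; nΣy² − (Σy)² = 11180 − 10609 = 571
r = 784 / √(1416 × 571) = 784 / 899.1863 ≈ 0.872

0.872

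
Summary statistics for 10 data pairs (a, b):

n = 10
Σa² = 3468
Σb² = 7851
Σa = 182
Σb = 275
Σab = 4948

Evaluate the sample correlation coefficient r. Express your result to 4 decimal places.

r = (nΣab − ΣaΣb) / √[(nΣa² − (Σa)²)(nΣb² − (Σb)²)]
Numerator: 10×4948 − 182×275 = -570
Denominator: √[(34680 − 33124)(78510 − 75625)] = √[1556 × 2885] = 2118.7402
r = -570 / 2118.7402 ≈ -0.2690

-0.2690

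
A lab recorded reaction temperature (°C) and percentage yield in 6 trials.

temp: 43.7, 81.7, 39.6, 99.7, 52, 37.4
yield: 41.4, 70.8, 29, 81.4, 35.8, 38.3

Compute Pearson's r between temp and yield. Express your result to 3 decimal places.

n = 6, Σx = 354.1, Σy = 296.7, Σx² = 24195.59, Σy² = 16942.09, Σxy = 20151.54
nΣxy − ΣxΣy = 120909.24 − 105061.47 = 15847.77
nΣx² − (Σx)² = 145173.54 − 125386.81 = 19786.73; nΣy² − (Σy)² = 101652.54 − 88030.89 = 13621.65
r = 15847.77 / √(19786.73 × 13621.65) = 15847.77 / 16417.3052 ≈ 0.965

0.965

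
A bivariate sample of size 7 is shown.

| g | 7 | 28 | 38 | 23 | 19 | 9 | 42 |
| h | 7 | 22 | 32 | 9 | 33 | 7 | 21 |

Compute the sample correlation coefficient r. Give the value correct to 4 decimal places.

0.6100

n = 7, Σg = 166, Σh = 131, Σg² = 5012, Σh² = 3217, Σgh = 3660
nΣgh − ΣgΣh = 25620 − 21746 = 3874
nΣg² − (Σg)² = 35084 − 27556 = 7528; nΣh² − (Σh)² = 22519 − 17161 = 5358
r = 3874 / √(7528 × 5358) = 3874 / 6350.9861 ≈ 0.6100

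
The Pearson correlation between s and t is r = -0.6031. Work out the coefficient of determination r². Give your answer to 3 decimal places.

r² = (-0.6031)² = 0.364

0.364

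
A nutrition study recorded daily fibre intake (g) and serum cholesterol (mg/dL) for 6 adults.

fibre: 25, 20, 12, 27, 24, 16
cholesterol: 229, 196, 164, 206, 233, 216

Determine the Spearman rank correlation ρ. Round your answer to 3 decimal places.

0.486

Rank fibre: 5, 3, 1, 6, 4, 2
Rank cholesterol: 5, 2, 1, 3, 6, 4
d = rank(fibre) − rank(cholesterol): 0, 1, 0, 3, -2, -2; Σd² = 18
ρ = 1 − 6Σd² / [n(n²−1)] = 1 − 6×18 / (6×35) = 1 − 108/210 ≈ 0.486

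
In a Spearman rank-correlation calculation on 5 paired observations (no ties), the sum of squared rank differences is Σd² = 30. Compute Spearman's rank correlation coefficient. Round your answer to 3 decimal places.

-0.500

ρ = 1 − 6Σd² / [n(n²−1)] = 1 − 6×30 / (5×24)
  = 1 − 180/120 = 1 − 1.5000 ≈ -0.500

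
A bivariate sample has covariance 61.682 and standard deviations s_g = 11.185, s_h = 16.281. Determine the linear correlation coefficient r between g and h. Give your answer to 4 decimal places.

0.3387

r = Cov(g,h) / (s_g · s_h) = 61.682 / (11.185 × 16.281)
  = 61.682 / 182.1030 ≈ 0.3387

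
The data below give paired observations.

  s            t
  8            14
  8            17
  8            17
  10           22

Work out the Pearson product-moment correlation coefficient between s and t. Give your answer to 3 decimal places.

n = 4, Σs = 34, Σt = 70, Σs² = 292, Σt² = 1258, Σst = 604
nΣst − ΣsΣt = 2416 − 2380 = 36
nΣs² − (Σs)² = 1168 − 1156 = 12; nΣt² − (Σt)² = 5032 − 4900 = 132
r = 36 / √(12 × 132) = 36 / 39.7995 ≈ 0.905

0.905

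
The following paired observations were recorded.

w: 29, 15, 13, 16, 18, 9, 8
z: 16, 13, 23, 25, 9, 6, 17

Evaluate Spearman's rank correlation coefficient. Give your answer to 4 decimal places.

Rank w: 7, 4, 3, 5, 6, 2, 1
Rank z: 4, 3, 6, 7, 2, 1, 5
d = rank(w) − rank(z): 3, 1, -3, -2, 4, 1, -4; Σd² = 56
ρ = 1 − 6Σd² / [n(n²−1)] = 1 − 6×56 / (7×48) = 1 − 336/336 ≈ 0.0000

0.0000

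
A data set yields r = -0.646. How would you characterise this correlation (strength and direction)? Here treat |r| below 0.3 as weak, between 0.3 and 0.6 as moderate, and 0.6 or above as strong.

strong negative

r = -0.646 < 0 so the relationship is negative.
|r| = 0.646, which falls in the strong range.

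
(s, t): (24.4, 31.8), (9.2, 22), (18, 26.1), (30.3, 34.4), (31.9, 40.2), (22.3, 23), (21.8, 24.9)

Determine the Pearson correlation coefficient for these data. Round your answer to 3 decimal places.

0.851

n = 7, Σs = 157.9, Σt = 202.4, Σs² = 3912.23, Σt² = 6124.86, Σst = 4828.54
nΣst − ΣsΣt = 33799.78 − 31958.96 = 1840.82
nΣs² − (Σs)² = 27385.61 − 24932.41 = 2453.2; nΣt² − (Σt)² = 42874.02 − 40965.76 = 1908.26
r = 1840.82 / √(2453.2 × 1908.26) = 1840.82 / 2163.6412 ≈ 0.851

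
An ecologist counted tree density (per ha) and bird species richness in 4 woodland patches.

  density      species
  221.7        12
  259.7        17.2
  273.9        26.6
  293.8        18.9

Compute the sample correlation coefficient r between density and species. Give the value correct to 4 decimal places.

0.6771

n = 4, Σx = 1049.1, Σy = 74.7, Σx² = 277934.63, Σy² = 1504.61, Σxy = 19965.8
nΣxy − ΣxΣy = 79863.2 − 78367.77 = 1495.43
nΣx² − (Σx)² = 1111738.52 − 1100610.81 = 11127.71; nΣy² − (Σy)² = 6018.44 − 5580.09 = 438.35
r = 1495.43 / √(11127.71 × 438.35) = 1495.43 / 2208.5814 ≈ 0.6771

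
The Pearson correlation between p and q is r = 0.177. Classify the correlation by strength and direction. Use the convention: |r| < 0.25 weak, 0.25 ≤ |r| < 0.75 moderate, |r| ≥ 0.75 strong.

r = 0.177 > 0 so the relationship is positive.
|r| = 0.177, which falls in the weak range.

weak positive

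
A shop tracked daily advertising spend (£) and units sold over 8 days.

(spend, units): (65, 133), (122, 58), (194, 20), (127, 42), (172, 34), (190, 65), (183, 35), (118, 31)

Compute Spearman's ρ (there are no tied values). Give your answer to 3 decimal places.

-0.381

Rank spend: 1, 3, 8, 4, 5, 7, 6, 2
Rank units: 8, 6, 1, 5, 3, 7, 4, 2
d = rank(spend) − rank(units): -7, -3, 7, -1, 2, 0, 2, 0; Σd² = 116
ρ = 1 − 6Σd² / [n(n²−1)] = 1 − 6×116 / (8×63) = 1 − 696/504 ≈ -0.381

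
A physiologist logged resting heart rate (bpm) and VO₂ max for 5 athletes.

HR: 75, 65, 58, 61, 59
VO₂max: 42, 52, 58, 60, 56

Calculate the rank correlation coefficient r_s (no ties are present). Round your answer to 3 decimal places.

Rank HR: 5, 4, 1, 3, 2
Rank VO₂max: 1, 2, 4, 5, 3
d = rank(HR) − rank(VO₂max): 4, 2, -3, -2, -1; Σd² = 34
ρ = 1 − 6Σd² / [n(n²−1)] = 1 − 6×34 / (5×24) = 1 − 204/120 ≈ -0.700

-0.700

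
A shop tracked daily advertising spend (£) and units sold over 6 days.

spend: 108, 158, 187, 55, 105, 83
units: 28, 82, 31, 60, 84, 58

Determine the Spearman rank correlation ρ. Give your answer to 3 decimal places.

-0.257

Rank spend: 4, 5, 6, 1, 3, 2
Rank units: 1, 5, 2, 4, 6, 3
d = rank(spend) − rank(units): 3, 0, 4, -3, -3, -1; Σd² = 44
ρ = 1 − 6Σd² / [n(n²−1)] = 1 − 6×44 / (6×35) = 1 − 264/210 ≈ -0.257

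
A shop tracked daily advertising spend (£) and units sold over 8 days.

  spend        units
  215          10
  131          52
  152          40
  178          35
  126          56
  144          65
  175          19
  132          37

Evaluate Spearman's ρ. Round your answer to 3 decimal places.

-0.786

Rank spend: 8, 2, 5, 7, 1, 4, 6, 3
Rank units: 1, 6, 5, 3, 7, 8, 2, 4
d = rank(spend) − rank(units): 7, -4, 0, 4, -6, -4, 4, -1; Σd² = 150
ρ = 1 − 6Σd² / [n(n²−1)] = 1 − 6×150 / (8×63) = 1 − 900/504 ≈ -0.786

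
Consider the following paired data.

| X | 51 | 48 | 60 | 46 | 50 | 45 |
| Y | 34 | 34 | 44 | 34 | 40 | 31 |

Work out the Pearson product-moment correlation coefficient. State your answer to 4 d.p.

n = 6, ΣX = 300, ΣY = 217, ΣX² = 15146, ΣY² = 7965, ΣXY = 10965
nΣXY − ΣXΣY = 65790 − 65100 = 690
nΣX² − (ΣX)² = 90876 − 90000 = 876; nΣY² − (ΣY)² = 47790 − 47089 = 701
r = 690 / √(876 × 701) = 690 / 783.6300 ≈ 0.8805

0.8805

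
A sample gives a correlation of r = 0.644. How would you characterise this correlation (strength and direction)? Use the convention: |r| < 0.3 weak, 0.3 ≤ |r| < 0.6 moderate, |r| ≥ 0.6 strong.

r = 0.644 > 0 so the relationship is positive.
|r| = 0.644, which falls in the strong range.

strong positive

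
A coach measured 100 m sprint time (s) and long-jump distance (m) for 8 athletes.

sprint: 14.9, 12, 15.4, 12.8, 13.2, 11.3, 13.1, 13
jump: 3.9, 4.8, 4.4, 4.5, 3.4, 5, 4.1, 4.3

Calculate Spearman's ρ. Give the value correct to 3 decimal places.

-0.738

Rank sprint: 7, 2, 8, 3, 6, 1, 5, 4
Rank jump: 2, 7, 5, 6, 1, 8, 3, 4
d = rank(sprint) − rank(jump): 5, -5, 3, -3, 5, -7, 2, 0; Σd² = 146
ρ = 1 − 6Σd² / [n(n²−1)] = 1 − 6×146 / (8×63) = 1 − 876/504 ≈ -0.738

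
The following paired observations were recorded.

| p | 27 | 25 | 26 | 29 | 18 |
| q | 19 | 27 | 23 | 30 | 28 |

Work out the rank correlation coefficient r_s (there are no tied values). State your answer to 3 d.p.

0.000

Rank p: 4, 2, 3, 5, 1
Rank q: 1, 3, 2, 5, 4
d = rank(p) − rank(q): 3, -1, 1, 0, -3; Σd² = 20
ρ = 1 − 6Σd² / [n(n²−1)] = 1 − 6×20 / (5×24) = 1 − 120/120 ≈ 0.000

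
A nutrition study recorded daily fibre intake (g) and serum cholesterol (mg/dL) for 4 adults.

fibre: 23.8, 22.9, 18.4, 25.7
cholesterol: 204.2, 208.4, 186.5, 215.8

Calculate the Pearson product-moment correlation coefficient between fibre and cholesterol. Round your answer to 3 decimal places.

0.967

n = 4, Σx = 90.8, Σy = 814.9, Σx² = 2089.9, Σy² = 166480.09, Σxy = 18609.98
nΣxy − ΣxΣy = 74439.92 − 73992.92 = 447
nΣx² − (Σx)² = 8359.6 − 8244.64 = 114.96; nΣy² − (Σy)² = 665920.36 − 664062.01 = 1858.35
r = 447 / √(114.96 × 1858.35) = 447 / 462.2077 ≈ 0.967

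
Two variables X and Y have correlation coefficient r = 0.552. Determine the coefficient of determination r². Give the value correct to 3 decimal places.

r² = (0.552)² = 0.305

0.305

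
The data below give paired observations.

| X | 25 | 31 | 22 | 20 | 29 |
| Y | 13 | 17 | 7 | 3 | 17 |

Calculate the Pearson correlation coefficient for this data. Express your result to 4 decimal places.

n = 5, ΣX = 127, ΣY = 57, ΣX² = 3311, ΣY² = 805, ΣXY = 1559
nΣXY − ΣXΣY = 7795 − 7239 = 556
nΣX² − (ΣX)² = 16555 − 16129 = 426; nΣY² − (ΣY)² = 4025 − 3249 = 776
r = 556 / √(426 × 776) = 556 / 574.9574 ≈ 0.9670

0.9670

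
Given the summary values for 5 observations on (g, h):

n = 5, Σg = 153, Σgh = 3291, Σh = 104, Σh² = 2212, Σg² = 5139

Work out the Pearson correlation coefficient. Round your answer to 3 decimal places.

r = (nΣgh − ΣgΣh) / √[(nΣg² − (Σg)²)(nΣh² − (Σh)²)]
Numerator: 5×3291 − 153×104 = 543
Denominator: √[(25695 − 23409)(11060 − 10816)] = √[2286 × 244] = 746.8494
r = 543 / 746.8494 ≈ 0.727

0.727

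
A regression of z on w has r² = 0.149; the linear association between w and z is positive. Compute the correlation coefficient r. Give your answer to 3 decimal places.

0.386

|r| = √0.149 = 0.386
The association is positive, so r = 0.386.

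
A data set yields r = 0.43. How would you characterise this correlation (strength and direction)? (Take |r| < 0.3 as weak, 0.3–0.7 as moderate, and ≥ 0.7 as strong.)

moderate positive

r = 0.43 > 0 so the relationship is positive.
|r| = 0.43, which falls in the moderate range.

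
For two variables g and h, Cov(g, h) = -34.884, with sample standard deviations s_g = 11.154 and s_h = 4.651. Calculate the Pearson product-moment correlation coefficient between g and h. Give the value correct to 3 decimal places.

-0.672

r = Cov(g,h) / (s_g · s_h) = -34.884 / (11.154 × 4.651)
  = -34.884 / 51.8773 ≈ -0.672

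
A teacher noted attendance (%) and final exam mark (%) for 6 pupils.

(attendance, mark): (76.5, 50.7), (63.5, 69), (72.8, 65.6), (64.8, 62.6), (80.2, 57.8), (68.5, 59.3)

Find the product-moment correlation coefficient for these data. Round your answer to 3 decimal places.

-0.674

n = 6, Σx = 426.3, Σy = 365, Σx² = 30507.67, Σy² = 22410.94, Σxy = 25789.82
nΣxy − ΣxΣy = 154738.92 − 155599.5 = -860.58
nΣx² − (Σx)² = 183046.02 − 181731.69 = 1314.33; nΣy² − (Σy)² = 134465.64 − 133225 = 1240.64
r = -860.58 / √(1314.33 × 1240.64) = -860.58 / 1276.9536 ≈ -0.674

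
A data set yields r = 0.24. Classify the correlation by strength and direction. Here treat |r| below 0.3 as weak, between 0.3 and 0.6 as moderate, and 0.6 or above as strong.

weak positive

r = 0.24 > 0 so the relationship is positive.
|r| = 0.24, which falls in the weak range.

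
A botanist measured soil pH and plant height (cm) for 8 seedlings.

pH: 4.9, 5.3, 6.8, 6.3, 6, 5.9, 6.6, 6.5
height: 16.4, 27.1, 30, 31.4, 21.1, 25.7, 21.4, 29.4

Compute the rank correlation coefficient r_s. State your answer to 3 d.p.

Rank pH: 1, 2, 8, 5, 4, 3, 7, 6
Rank height: 1, 5, 7, 8, 2, 4, 3, 6
d = rank(pH) − rank(height): 0, -3, 1, -3, 2, -1, 4, 0; Σd² = 40
ρ = 1 − 6Σd² / [n(n²−1)] = 1 − 6×40 / (8×63) = 1 − 240/504 ≈ 0.524

0.524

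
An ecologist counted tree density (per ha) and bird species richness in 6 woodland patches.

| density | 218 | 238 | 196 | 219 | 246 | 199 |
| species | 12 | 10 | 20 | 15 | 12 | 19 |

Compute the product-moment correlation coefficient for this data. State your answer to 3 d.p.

n = 6, Σx = 1316, Σy = 88, Σx² = 290662, Σy² = 1374, Σxy = 18934
nΣxy − ΣxΣy = 113604 − 115808 = -2204
nΣx² − (Σx)² = 1743972 − 1731856 = 12116; nΣy² − (Σy)² = 8244 − 7744 = 500
r = -2204 / √(12116 × 500) = -2204 / 2461.3005 ≈ -0.895

-0.895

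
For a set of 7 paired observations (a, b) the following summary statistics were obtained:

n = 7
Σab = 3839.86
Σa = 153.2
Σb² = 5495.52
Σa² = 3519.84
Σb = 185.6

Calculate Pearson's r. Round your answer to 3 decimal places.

-0.717

r = (nΣab − ΣaΣb) / √[(nΣa² − (Σa)²)(nΣb² − (Σb)²)]
Numerator: 7×3839.86 − 153.2×185.6 = -1554.9
Denominator: √[(24638.88 − 23470.24)(38468.64 − 34447.36)] = √[1168.64 × 4021.28] = 2167.8166
r = -1554.9 / 2167.8166 ≈ -0.717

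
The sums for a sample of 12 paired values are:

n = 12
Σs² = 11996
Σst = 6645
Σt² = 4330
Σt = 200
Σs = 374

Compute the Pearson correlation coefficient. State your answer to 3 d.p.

0.708

r = (nΣst − ΣsΣt) / √[(nΣs² − (Σs)²)(nΣt² − (Σt)²)]
Numerator: 12×6645 − 374×200 = 4940
Denominator: √[(143952 − 139876)(51960 − 40000)] = √[4076 × 11960] = 6982.0455
r = 4940 / 6982.0455 ≈ 0.708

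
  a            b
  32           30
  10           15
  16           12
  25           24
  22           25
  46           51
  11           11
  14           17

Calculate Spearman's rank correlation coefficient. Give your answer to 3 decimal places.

Rank a: 7, 1, 4, 6, 5, 8, 2, 3
Rank b: 7, 3, 2, 5, 6, 8, 1, 4
d = rank(a) − rank(b): 0, -2, 2, 1, -1, 0, 1, -1; Σd² = 12
ρ = 1 − 6Σd² / [n(n²−1)] = 1 − 6×12 / (8×63) = 1 − 72/504 ≈ 0.857

0.857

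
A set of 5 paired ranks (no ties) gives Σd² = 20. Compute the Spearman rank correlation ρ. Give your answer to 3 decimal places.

ρ = 1 − 6Σd² / [n(n²−1)] = 1 − 6×20 / (5×24)
  = 1 − 120/120 = 1 − 1.0000 ≈ 0.000

0.000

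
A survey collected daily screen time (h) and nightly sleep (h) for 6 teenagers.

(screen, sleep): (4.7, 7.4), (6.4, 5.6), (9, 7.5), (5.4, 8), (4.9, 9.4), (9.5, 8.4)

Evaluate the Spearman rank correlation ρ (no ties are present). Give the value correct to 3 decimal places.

0.086

Rank screen: 1, 4, 5, 3, 2, 6
Rank sleep: 2, 1, 3, 4, 6, 5
d = rank(screen) − rank(sleep): -1, 3, 2, -1, -4, 1; Σd² = 32
ρ = 1 − 6Σd² / [n(n²−1)] = 1 − 6×32 / (6×35) = 1 − 192/210 ≈ 0.086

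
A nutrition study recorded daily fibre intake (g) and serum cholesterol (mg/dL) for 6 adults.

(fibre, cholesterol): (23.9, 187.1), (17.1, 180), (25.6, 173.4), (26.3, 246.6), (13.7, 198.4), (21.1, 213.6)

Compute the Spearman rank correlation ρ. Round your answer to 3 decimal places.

Rank fibre: 4, 2, 5, 6, 1, 3
Rank cholesterol: 3, 2, 1, 6, 4, 5
d = rank(fibre) − rank(cholesterol): 1, 0, 4, 0, -3, -2; Σd² = 30
ρ = 1 − 6Σd² / [n(n²−1)] = 1 − 6×30 / (6×35) = 1 − 180/210 ≈ 0.143

0.143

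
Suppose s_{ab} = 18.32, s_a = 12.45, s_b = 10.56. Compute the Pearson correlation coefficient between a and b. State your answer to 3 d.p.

r = Cov(a,b) / (s_a · s_b) = 18.32 / (12.45 × 10.56)
  = 18.32 / 131.4720 ≈ 0.139

0.139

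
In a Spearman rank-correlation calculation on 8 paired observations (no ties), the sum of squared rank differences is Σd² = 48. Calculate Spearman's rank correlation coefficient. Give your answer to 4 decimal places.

0.4286

ρ = 1 − 6Σd² / [n(n²−1)] = 1 − 6×48 / (8×63)
  = 1 − 288/504 = 1 − 0.57143 ≈ 0.4286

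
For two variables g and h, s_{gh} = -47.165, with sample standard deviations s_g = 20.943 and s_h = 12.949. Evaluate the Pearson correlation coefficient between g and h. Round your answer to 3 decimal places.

r = Cov(g,h) / (s_g · s_h) = -47.165 / (20.943 × 12.949)
  = -47.165 / 271.1909 ≈ -0.174

-0.174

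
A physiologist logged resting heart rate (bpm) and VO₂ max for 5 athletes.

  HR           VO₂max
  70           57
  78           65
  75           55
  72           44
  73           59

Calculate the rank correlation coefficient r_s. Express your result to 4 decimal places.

Rank HR: 1, 5, 4, 2, 3
Rank VO₂max: 3, 5, 2, 1, 4
d = rank(HR) − rank(VO₂max): -2, 0, 2, 1, -1; Σd² = 10
ρ = 1 − 6Σd² / [n(n²−1)] = 1 − 6×10 / (5×24) = 1 − 60/120 ≈ 0.5000

0.5000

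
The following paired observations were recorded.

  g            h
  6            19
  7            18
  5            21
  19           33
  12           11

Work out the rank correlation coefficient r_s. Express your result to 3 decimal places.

Rank g: 2, 3, 1, 5, 4
Rank h: 3, 2, 4, 5, 1
d = rank(g) − rank(h): -1, 1, -3, 0, 3; Σd² = 20
ρ = 1 − 6Σd² / [n(n²−1)] = 1 − 6×20 / (5×24) = 1 − 120/120 ≈ 0.000

0.000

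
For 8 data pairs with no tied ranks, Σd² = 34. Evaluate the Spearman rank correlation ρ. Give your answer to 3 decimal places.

ρ = 1 − 6Σd² / [n(n²−1)] = 1 − 6×34 / (8×63)
  = 1 − 204/504 = 1 − 0.4048 ≈ 0.595

0.595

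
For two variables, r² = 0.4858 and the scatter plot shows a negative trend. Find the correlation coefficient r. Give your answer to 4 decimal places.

-0.6970

|r| = √0.4858 = 0.6970
The association is negative, so r = −0.6970.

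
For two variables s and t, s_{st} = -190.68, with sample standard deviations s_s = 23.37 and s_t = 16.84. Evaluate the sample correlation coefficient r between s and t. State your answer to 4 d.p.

-0.4845

r = Cov(s,t) / (s_s · s_t) = -190.68 / (23.37 × 16.84)
  = -190.68 / 393.5508 ≈ -0.4845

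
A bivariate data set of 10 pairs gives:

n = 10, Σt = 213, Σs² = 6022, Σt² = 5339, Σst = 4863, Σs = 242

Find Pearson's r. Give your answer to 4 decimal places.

r = (nΣst − ΣsΣt) / √[(nΣs² − (Σs)²)(nΣt² − (Σt)²)]
Numerator: 10×4863 − 242×213 = -2916
Denominator: √[(60220 − 58564)(53390 − 45369)] = √[1656 × 8021] = 3644.5543
r = -2916 / 3644.5543 ≈ -0.8001

-0.8001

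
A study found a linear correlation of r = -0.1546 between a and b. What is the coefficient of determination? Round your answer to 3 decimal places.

0.024

r² = (-0.1546)² = 0.024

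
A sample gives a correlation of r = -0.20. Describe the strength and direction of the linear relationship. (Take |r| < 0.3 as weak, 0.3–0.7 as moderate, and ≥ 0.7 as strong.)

weak negative

r = -0.20 < 0 so the relationship is negative.
|r| = 0.20, which falls in the weak range.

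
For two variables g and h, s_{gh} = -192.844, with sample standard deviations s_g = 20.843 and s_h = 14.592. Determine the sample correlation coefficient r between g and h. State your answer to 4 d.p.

-0.6341

r = Cov(g,h) / (s_g · s_h) = -192.844 / (20.843 × 14.592)
  = -192.844 / 304.1411 ≈ -0.6341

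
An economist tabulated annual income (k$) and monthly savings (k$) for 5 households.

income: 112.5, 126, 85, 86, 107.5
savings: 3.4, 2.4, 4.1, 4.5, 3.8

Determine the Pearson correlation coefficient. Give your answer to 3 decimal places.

n = 5, Σx = 517, Σy = 18.2, Σx² = 54709.5, Σy² = 68.82, Σxy = 1828.9
nΣxy − ΣxΣy = 9144.5 − 9409.4 = -264.9
nΣx² − (Σx)² = 273547.5 − 267289 = 6258.5; nΣy² − (Σy)² = 344.1 − 331.24 = 12.86
r = -264.9 / √(6258.5 × 12.86) = -264.9 / 283.6976 ≈ -0.934

-0.934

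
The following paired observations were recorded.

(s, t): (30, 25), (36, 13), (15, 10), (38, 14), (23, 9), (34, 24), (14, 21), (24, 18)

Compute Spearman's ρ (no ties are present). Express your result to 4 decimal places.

0.1429

Rank s: 5, 7, 2, 8, 3, 6, 1, 4
Rank t: 8, 3, 2, 4, 1, 7, 6, 5
d = rank(s) − rank(t): -3, 4, 0, 4, 2, -1, -5, -1; Σd² = 72
ρ = 1 − 6Σd² / [n(n²−1)] = 1 − 6×72 / (8×63) = 1 − 432/504 ≈ 0.1429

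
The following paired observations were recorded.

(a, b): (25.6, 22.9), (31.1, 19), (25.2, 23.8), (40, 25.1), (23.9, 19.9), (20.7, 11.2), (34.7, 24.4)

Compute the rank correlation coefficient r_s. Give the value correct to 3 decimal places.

0.750

Rank a: 4, 5, 3, 7, 2, 1, 6
Rank b: 4, 2, 5, 7, 3, 1, 6
d = rank(a) − rank(b): 0, 3, -2, 0, -1, 0, 0; Σd² = 14
ρ = 1 − 6Σd² / [n(n²−1)] = 1 − 6×14 / (7×48) = 1 − 84/336 ≈ 0.750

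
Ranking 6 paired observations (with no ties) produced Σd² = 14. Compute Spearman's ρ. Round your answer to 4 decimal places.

0.6000

ρ = 1 − 6Σd² / [n(n²−1)] = 1 − 6×14 / (6×35)
  = 1 − 84/210 = 1 − 0.40000 ≈ 0.6000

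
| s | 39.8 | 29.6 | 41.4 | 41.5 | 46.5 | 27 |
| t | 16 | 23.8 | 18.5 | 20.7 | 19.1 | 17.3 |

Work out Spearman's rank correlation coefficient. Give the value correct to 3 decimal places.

0.257

Rank s: 3, 2, 4, 5, 6, 1
Rank t: 1, 6, 3, 5, 4, 2
d = rank(s) − rank(t): 2, -4, 1, 0, 2, -1; Σd² = 26
ρ = 1 − 6Σd² / [n(n²−1)] = 1 − 6×26 / (6×35) = 1 − 156/210 ≈ 0.257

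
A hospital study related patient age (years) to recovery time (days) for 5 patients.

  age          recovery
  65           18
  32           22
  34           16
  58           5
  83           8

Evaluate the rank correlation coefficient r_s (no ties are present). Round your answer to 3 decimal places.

Rank age: 4, 1, 2, 3, 5
Rank recovery: 4, 5, 3, 1, 2
d = rank(age) − rank(recovery): 0, -4, -1, 2, 3; Σd² = 30
ρ = 1 − 6Σd² / [n(n²−1)] = 1 − 6×30 / (5×24) = 1 − 180/120 ≈ -0.500

-0.500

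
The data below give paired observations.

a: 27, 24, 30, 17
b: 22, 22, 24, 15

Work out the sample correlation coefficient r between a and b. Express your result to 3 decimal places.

0.963

n = 4, Σa = 98, Σb = 83, Σa² = 2494, Σb² = 1769, Σab = 2097
nΣab − ΣaΣb = 8388 − 8134 = 254
nΣa² − (Σa)² = 9976 − 9604 = 372; nΣb² − (Σb)² = 7076 − 6889 = 187
r = 254 / √(372 × 187) = 254 / 263.7499 ≈ 0.963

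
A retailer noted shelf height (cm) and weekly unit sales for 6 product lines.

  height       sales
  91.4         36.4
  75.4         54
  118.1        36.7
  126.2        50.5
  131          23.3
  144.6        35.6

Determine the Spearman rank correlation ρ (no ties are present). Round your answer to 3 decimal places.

-0.714

Rank height: 2, 1, 3, 4, 5, 6
Rank sales: 3, 6, 4, 5, 1, 2
d = rank(height) − rank(sales): -1, -5, -1, -1, 4, 4; Σd² = 60
ρ = 1 − 6Σd² / [n(n²−1)] = 1 − 6×60 / (6×35) = 1 − 360/210 ≈ -0.714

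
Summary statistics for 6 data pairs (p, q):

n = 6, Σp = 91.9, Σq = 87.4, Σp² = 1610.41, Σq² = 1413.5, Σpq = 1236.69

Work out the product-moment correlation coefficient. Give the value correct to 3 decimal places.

r = (nΣpq − ΣpΣq) / √[(nΣp² − (Σp)²)(nΣq² − (Σq)²)]
Numerator: 6×1236.69 − 91.9×87.4 = -611.92
Denominator: √[(9662.46 − 8445.61)(8481 − 7638.76)] = √[1216.85 × 842.24] = 1012.3634
r = -611.92 / 1012.3634 ≈ -0.604

-0.604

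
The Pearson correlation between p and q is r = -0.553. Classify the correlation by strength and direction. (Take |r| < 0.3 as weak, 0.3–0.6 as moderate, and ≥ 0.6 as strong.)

moderate negative

r = -0.553 < 0 so the relationship is negative.
|r| = 0.553, which falls in the moderate range.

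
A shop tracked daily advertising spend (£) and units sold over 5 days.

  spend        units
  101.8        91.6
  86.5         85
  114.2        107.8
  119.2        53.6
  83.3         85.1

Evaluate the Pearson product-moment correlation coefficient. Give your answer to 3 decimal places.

n = 5, Σx = 505, Σy = 423.1, Σx² = 52034.66, Σy² = 37351.37, Σxy = 42466.09
nΣxy − ΣxΣy = 212330.45 − 213665.5 = -1335.05
nΣx² − (Σx)² = 260173.3 − 255025 = 5148.3; nΣy² − (Σy)² = 186756.85 − 179013.61 = 7743.24
r = -1335.05 / √(5148.3 × 7743.24) = -1335.05 / 6313.8358 ≈ -0.211

-0.211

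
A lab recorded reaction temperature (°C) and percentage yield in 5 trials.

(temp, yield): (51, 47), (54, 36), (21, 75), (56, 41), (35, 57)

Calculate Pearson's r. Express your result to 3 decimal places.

-0.975

n = 5, Σx = 217, Σy = 256, Σx² = 10319, Σy² = 14060, Σxy = 10207
nΣxy − ΣxΣy = 51035 − 55552 = -4517
nΣx² − (Σx)² = 51595 − 47089 = 4506; nΣy² − (Σy)² = 70300 − 65536 = 4764
r = -4517 / √(4506 × 4764) = -4517 / 4633.2045 ≈ -0.975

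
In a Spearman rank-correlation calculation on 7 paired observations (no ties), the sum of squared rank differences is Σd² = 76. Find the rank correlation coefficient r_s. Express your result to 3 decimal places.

-0.357

ρ = 1 − 6Σd² / [n(n²−1)] = 1 − 6×76 / (7×48)
  = 1 − 456/336 = 1 − 1.3571 ≈ -0.357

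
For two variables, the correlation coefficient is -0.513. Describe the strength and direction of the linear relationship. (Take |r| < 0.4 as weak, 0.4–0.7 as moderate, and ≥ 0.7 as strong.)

moderate negative

r = -0.513 < 0 so the relationship is negative.
|r| = 0.513, which falls in the moderate range.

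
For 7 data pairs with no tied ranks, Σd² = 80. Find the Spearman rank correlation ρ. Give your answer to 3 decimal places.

ρ = 1 − 6Σd² / [n(n²−1)] = 1 − 6×80 / (7×48)
  = 1 − 480/336 = 1 − 1.4286 ≈ -0.429

-0.429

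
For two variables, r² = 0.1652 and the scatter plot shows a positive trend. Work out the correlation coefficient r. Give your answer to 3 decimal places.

0.406

|r| = √0.1652 = 0.406
The association is positive, so r = 0.406.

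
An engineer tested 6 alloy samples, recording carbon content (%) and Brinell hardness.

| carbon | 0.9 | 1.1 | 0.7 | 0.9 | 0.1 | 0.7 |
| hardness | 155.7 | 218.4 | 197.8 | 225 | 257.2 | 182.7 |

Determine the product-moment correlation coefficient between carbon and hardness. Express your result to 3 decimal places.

-0.525

n = 6, Σx = 4.4, Σy = 1236.8, Σx² = 3.82, Σy² = 261222.02, Σxy = 874.94
nΣxy − ΣxΣy = 5249.64 − 5441.92 = -192.28
nΣx² − (Σx)² = 22.92 − 19.36 = 3.56; nΣy² − (Σy)² = 1567332.12 − 1529674.24 = 37657.88
r = -192.28 / √(3.56 × 37657.88) = -192.28 / 366.1449 ≈ -0.525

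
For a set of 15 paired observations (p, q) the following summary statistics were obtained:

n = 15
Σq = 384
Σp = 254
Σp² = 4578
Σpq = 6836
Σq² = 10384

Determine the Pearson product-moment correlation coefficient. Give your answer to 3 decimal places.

0.852

r = (nΣpq − ΣpΣq) / √[(nΣp² − (Σp)²)(nΣq² − (Σq)²)]
Numerator: 15×6836 − 254×384 = 5004
Denominator: √[(68670 − 64516)(155760 − 147456)] = √[4154 × 8304] = 5873.2288
r = 5004 / 5873.2288 ≈ 0.852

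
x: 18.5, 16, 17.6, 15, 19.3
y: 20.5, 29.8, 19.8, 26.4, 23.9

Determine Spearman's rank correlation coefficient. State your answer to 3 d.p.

-0.500

Rank x: 4, 2, 3, 1, 5
Rank y: 2, 5, 1, 4, 3
d = rank(x) − rank(y): 2, -3, 2, -3, 2; Σd² = 30
ρ = 1 − 6Σd² / [n(n²−1)] = 1 − 6×30 / (5×24) = 1 − 180/120 ≈ -0.500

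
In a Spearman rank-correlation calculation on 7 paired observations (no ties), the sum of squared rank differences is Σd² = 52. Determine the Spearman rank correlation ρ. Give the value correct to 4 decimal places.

0.0714

ρ = 1 − 6Σd² / [n(n²−1)] = 1 − 6×52 / (7×48)
  = 1 − 312/336 = 1 − 0.92857 ≈ 0.0714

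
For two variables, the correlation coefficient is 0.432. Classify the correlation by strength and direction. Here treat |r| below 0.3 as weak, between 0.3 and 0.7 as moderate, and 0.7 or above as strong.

moderate positive

r = 0.432 > 0 so the relationship is positive.
|r| = 0.432, which falls in the moderate range.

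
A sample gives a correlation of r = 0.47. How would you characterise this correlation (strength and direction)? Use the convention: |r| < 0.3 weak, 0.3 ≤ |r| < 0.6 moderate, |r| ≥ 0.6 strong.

r = 0.47 > 0 so the relationship is positive.
|r| = 0.47, which falls in the moderate range.

moderate positive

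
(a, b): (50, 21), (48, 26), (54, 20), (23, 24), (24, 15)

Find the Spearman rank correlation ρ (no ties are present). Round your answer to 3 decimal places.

Rank a: 4, 3, 5, 1, 2
Rank b: 3, 5, 2, 4, 1
d = rank(a) − rank(b): 1, -2, 3, -3, 1; Σd² = 24
ρ = 1 − 6Σd² / [n(n²−1)] = 1 − 6×24 / (5×24) = 1 − 144/120 ≈ -0.200

-0.200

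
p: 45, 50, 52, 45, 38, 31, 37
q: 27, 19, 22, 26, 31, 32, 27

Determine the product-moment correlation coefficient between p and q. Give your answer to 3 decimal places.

-0.887

n = 7, Σp = 298, Σq = 184, Σp² = 13028, Σq² = 4964, Σpq = 7648
nΣpq − ΣpΣq = 53536 − 54832 = -1296
nΣp² − (Σp)² = 91196 − 88804 = 2392; nΣq² − (Σq)² = 34748 − 33856 = 892
r = -1296 / √(2392 × 892) = -1296 / 1460.7067 ≈ -0.887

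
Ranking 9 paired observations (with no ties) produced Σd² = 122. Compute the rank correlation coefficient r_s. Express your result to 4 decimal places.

-0.0167

ρ = 1 − 6Σd² / [n(n²−1)] = 1 − 6×122 / (9×80)
  = 1 − 732/720 = 1 − 1.01667 ≈ -0.0167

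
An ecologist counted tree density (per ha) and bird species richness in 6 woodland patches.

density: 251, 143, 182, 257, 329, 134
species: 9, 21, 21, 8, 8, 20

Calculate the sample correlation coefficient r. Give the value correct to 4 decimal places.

-0.9089

n = 6, Σx = 1296, Σy = 87, Σx² = 308820, Σy² = 1491, Σxy = 16452
nΣxy − ΣxΣy = 98712 − 112752 = -14040
nΣx² − (Σx)² = 1852920 − 1679616 = 173304; nΣy² − (Σy)² = 8946 − 7569 = 1377
r = -14040 / √(173304 × 1377) = -14040 / 15447.9645 ≈ -0.9089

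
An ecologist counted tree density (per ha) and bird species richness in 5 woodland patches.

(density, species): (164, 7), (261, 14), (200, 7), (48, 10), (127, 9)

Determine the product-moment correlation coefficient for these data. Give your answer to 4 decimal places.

0.3318

n = 5, Σx = 800, Σy = 47, Σx² = 153450, Σy² = 475, Σxy = 7825
nΣxy − ΣxΣy = 39125 − 37600 = 1525
nΣx² − (Σx)² = 767250 − 640000 = 127250; nΣy² − (Σy)² = 2375 − 2209 = 166
r = 1525 / √(127250 × 166) = 1525 / 4596.0309 ≈ 0.3318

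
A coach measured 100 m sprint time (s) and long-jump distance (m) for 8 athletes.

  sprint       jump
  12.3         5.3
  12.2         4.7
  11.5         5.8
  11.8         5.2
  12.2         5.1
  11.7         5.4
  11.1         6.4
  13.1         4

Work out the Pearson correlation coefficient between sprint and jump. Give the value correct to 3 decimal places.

-0.944

n = 8, Σx = 95.9, Σy = 41.9, Σx² = 1152.17, Σy² = 222.99, Σxy = 499.43
nΣxy − ΣxΣy = 3995.44 − 4018.21 = -22.77
nΣx² − (Σx)² = 9217.36 − 9196.81 = 20.55; nΣy² − (Σy)² = 1783.92 − 1755.61 = 28.31
r = -22.77 / √(20.55 × 28.31) = -22.77 / 24.1199 ≈ -0.944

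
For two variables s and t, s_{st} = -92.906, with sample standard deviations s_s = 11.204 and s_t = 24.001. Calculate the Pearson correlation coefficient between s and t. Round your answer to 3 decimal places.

-0.345

r = Cov(s,t) / (s_s · s_t) = -92.906 / (11.204 × 24.001)
  = -92.906 / 268.9072 ≈ -0.345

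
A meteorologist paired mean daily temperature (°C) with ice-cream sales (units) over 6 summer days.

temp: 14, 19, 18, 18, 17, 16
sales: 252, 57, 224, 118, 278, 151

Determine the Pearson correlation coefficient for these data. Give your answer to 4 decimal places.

-0.5899

n = 6, Σx = 102, Σy = 1080, Σx² = 1750, Σy² = 230938, Σxy = 17909
nΣxy − ΣxΣy = 107454 − 110160 = -2706
nΣx² − (Σx)² = 10500 − 10404 = 96; nΣy² − (Σy)² = 1385628 − 1166400 = 219228
r = -2706 / √(96 × 219228) = -2706 / 4587.5798 ≈ -0.5899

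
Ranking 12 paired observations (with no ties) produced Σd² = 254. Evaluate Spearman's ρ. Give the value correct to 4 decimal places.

ρ = 1 − 6Σd² / [n(n²−1)] = 1 − 6×254 / (12×143)
  = 1 − 1524/1716 = 1 − 0.88811 ≈ 0.1119

0.1119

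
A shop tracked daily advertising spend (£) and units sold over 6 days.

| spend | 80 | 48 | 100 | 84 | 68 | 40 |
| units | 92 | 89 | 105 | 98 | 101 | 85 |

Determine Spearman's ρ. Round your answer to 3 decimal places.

0.829

Rank spend: 4, 2, 6, 5, 3, 1
Rank units: 3, 2, 6, 4, 5, 1
d = rank(spend) − rank(units): 1, 0, 0, 1, -2, 0; Σd² = 6
ρ = 1 − 6Σd² / [n(n²−1)] = 1 − 6×6 / (6×35) = 1 − 36/210 ≈ 0.829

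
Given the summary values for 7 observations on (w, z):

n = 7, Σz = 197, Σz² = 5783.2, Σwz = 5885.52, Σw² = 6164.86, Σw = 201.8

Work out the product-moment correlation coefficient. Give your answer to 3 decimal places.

r = (nΣwz − ΣwΣz) / √[(nΣw² − (Σw)²)(nΣz² − (Σz)²)]
Numerator: 7×5885.52 − 201.8×197 = 1444.04
Denominator: √[(43154.02 − 40723.24)(40482.4 − 38809)] = √[2430.78 × 1673.4] = 2016.8459
r = 1444.04 / 2016.8459 ≈ 0.716

0.716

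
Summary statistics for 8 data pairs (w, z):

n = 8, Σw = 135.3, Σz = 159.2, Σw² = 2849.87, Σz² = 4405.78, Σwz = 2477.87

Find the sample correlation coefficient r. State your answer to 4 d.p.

r = (nΣwz − ΣwΣz) / √[(nΣw² − (Σw)²)(nΣz² − (Σz)²)]
Numerator: 8×2477.87 − 135.3×159.2 = -1716.8
Denominator: √[(22798.96 − 18306.09)(35246.24 − 25344.64)] = √[4492.87 × 9901.6] = 6669.8277
r = -1716.8 / 6669.8277 ≈ -0.2574

-0.2574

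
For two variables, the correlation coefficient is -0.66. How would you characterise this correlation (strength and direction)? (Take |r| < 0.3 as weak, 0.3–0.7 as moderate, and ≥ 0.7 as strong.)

moderate negative

r = -0.66 < 0 so the relationship is negative.
|r| = 0.66, which falls in the moderate range.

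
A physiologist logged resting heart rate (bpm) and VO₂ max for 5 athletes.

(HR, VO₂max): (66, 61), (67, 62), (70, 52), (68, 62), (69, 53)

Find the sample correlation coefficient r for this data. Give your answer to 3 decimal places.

n = 5, Σx = 340, Σy = 290, Σx² = 23130, Σy² = 16922, Σxy = 19693
nΣxy − ΣxΣy = 98465 − 98600 = -135
nΣx² − (Σx)² = 115650 − 115600 = 50; nΣy² − (Σy)² = 84610 − 84100 = 510
r = -135 / √(50 × 510) = -135 / 159.6872 ≈ -0.845

-0.845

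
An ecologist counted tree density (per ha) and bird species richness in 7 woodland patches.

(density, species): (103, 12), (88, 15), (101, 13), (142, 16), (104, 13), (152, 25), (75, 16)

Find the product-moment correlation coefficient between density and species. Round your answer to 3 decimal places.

n = 7, Σx = 765, Σy = 110, Σx² = 88263, Σy² = 1844, Σxy = 12493
nΣxy − ΣxΣy = 87451 − 84150 = 3301
nΣx² − (Σx)² = 617841 − 585225 = 32616; nΣy² − (Σy)² = 12908 − 12100 = 808
r = 3301 / √(32616 × 808) = 3301 / 5133.5882 ≈ 0.643

0.643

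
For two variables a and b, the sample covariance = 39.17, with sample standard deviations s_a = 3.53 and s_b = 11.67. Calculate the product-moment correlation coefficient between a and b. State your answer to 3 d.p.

0.951

r = Cov(a,b) / (s_a · s_b) = 39.17 / (3.53 × 11.67)
  = 39.17 / 41.1951 ≈ 0.951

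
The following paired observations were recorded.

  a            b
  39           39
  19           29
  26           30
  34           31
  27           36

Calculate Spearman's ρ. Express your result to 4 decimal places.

Rank a: 5, 1, 2, 4, 3
Rank b: 5, 1, 2, 3, 4
d = rank(a) − rank(b): 0, 0, 0, 1, -1; Σd² = 2
ρ = 1 − 6Σd² / [n(n²−1)] = 1 − 6×2 / (5×24) = 1 − 12/120 ≈ 0.9000

0.9000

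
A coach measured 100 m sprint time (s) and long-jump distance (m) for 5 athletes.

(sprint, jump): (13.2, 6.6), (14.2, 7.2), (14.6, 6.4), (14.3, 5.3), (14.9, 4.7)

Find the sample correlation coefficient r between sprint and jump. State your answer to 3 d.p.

-0.547

n = 5, Σx = 71.2, Σy = 30.2, Σx² = 1015.54, Σy² = 186.54, Σxy = 428.62
nΣxy − ΣxΣy = 2143.1 − 2150.24 = -7.14
nΣx² − (Σx)² = 5077.7 − 5069.44 = 8.26; nΣy² − (Σy)² = 932.7 − 912.04 = 20.66
r = -7.14 / √(8.26 × 20.66) = -7.14 / 13.0634 ≈ -0.547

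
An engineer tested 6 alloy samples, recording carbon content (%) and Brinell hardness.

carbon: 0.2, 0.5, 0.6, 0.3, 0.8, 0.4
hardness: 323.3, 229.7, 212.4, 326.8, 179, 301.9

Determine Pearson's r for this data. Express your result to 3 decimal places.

-0.955

n = 6, Σx = 2.8, Σy = 1573.1, Σx² = 1.54, Σy² = 432381.59, Σxy = 668.95
nΣxy − ΣxΣy = 4013.7 − 4404.68 = -390.98
nΣx² − (Σx)² = 9.24 − 7.84 = 1.4; nΣy² − (Σy)² = 2594289.54 − 2474643.61 = 119645.93
r = -390.98 / √(1.4 × 119645.93) = -390.98 / 409.2729 ≈ -0.955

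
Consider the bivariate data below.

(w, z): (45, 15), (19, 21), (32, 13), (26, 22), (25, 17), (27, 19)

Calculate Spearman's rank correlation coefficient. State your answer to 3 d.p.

-0.657

Rank w: 6, 1, 5, 3, 2, 4
Rank z: 2, 5, 1, 6, 3, 4
d = rank(w) − rank(z): 4, -4, 4, -3, -1, 0; Σd² = 58
ρ = 1 − 6Σd² / [n(n²−1)] = 1 − 6×58 / (6×35) = 1 − 348/210 ≈ -0.657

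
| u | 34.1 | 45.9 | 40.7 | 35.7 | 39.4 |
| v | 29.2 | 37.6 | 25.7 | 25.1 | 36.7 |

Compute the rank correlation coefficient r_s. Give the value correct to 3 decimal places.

Rank u: 1, 5, 4, 2, 3
Rank v: 3, 5, 2, 1, 4
d = rank(u) − rank(v): -2, 0, 2, 1, -1; Σd² = 10
ρ = 1 − 6Σd² / [n(n²−1)] = 1 − 6×10 / (5×24) = 1 − 60/120 ≈ 0.500

0.500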